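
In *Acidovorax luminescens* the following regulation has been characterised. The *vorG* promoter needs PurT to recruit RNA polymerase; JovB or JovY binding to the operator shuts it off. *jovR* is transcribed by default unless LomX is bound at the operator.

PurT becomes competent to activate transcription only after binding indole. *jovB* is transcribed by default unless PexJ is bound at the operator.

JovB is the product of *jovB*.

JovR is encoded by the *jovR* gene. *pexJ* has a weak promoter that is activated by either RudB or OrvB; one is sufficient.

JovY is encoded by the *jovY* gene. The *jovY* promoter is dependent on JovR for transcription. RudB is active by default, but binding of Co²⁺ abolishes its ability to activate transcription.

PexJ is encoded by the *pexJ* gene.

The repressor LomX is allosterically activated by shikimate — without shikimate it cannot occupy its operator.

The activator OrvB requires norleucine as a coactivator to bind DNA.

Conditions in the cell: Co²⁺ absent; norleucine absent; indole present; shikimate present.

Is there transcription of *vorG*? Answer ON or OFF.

ON

Co²⁺ is absent, so RudB is active.
Norleucine is absent, so OrvB is inactive.
Activator RudB is present, so *pexJ* is transcribed.
So PexJ is produced and active.
With repressor PexJ bound, *jovB* is not transcribed.
So JovB is not produced.
Shikimate is present, so LomX is active.
With repressor LomX bound, *jovR* is not transcribed.
So JovR is not produced.
Required activator JovR is absent, so *jovY* is not transcribed.
So JovY is not produced.
Indole is present, so PurT is active.
No repressor is bound and PurT is active, so *vorG* is transcribed.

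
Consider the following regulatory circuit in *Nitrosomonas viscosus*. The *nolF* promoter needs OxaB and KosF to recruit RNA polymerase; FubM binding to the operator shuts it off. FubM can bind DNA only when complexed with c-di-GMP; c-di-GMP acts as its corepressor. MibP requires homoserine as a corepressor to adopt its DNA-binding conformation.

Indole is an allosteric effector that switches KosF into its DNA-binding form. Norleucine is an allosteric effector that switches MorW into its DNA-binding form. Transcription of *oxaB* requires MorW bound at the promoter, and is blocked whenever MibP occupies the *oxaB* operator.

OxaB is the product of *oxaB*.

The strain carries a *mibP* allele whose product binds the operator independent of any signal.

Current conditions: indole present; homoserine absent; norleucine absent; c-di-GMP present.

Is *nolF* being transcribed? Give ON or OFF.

Norleucine is absent, so MorW is inactive.
MibP is constitutively active in this strain.
With repressor MibP bound, *oxaB* is not transcribed.
So OxaB is not produced.
Indole is present, so KosF is active.
c-di-GMP is present, so FubM is active.
With repressor FubM bound, *nolF* is not transcribed.

OFF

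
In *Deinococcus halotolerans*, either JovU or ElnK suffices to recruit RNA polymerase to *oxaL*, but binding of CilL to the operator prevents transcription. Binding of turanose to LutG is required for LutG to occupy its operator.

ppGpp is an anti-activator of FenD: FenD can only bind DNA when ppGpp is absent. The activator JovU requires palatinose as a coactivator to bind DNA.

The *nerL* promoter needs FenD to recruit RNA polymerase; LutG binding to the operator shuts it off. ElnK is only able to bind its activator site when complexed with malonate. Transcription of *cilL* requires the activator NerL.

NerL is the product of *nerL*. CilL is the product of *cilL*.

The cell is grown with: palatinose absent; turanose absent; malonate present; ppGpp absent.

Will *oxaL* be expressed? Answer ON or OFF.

Palatinose is absent, so JovU is inactive.
Malonate is present, so ElnK is active.
ppGpp is absent, so FenD is active.
Turanose is absent, so LutG is inactive.
No repressor is bound and FenD is active, so *nerL* is transcribed.
So NerL is produced and active.
No repressor is bound and NerL is active, so *cilL* is transcribed.
So CilL is produced and active.
With repressor CilL bound, *oxaL* is not transcribed.

OFF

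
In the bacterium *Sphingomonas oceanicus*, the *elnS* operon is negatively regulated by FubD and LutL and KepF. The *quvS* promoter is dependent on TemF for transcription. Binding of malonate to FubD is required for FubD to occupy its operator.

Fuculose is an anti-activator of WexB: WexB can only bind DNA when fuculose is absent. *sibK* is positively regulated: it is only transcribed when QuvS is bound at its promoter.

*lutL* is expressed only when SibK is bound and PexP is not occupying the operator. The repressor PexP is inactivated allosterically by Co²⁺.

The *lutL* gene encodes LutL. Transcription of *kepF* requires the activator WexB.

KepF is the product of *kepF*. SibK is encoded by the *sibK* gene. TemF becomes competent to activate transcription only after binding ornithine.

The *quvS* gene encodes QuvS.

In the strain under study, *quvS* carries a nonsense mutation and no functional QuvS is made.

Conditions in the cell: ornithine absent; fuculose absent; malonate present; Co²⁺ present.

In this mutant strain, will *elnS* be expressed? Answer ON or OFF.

Malonate is present, so FubD is active.
QuvS is non-functional in this strain, so it has no effect.
Required activator QuvS is absent, so *sibK* is not transcribed.
So SibK is not produced.
Co²⁺ is present, so PexP is inactive.
Required activator SibK is absent, so *lutL* is not transcribed.
So LutL is not produced.
Fuculose is absent, so WexB is active.
No repressor is bound and WexB is active, so *kepF* is transcribed.
So KepF is produced and active.
With repressor FubD bound, *elnS* is not transcribed.

OFF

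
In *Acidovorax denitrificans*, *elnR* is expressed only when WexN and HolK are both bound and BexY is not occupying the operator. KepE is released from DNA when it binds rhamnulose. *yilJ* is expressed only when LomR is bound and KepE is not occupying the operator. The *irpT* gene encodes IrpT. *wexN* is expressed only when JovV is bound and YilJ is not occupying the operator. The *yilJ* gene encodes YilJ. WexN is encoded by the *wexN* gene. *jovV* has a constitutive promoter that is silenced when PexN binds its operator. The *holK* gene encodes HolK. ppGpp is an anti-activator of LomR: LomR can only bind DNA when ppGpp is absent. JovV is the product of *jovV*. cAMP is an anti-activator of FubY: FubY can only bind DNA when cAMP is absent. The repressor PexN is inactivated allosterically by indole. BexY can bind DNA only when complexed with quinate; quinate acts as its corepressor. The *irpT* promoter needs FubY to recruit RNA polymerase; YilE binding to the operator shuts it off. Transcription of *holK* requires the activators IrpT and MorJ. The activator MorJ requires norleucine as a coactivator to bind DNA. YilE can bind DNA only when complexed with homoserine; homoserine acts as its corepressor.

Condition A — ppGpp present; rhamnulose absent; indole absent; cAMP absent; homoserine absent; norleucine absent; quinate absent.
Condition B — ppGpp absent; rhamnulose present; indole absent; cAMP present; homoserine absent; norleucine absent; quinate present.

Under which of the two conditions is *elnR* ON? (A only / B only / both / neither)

Condition A:
ppGpp is present, so LomR is inactive.
Rhamnulose is absent, so KepE is active.
With repressor KepE bound, *yilJ* is not transcribed.
So YilJ is not produced.
Indole is absent, so PexN is active.
With repressor PexN bound, *jovV* is not transcribed.
So JovV is not produced.
Required activator JovV is absent, so *wexN* is not transcribed.
So WexN is not produced.
cAMP is absent, so FubY is active.
Homoserine is absent, so YilE is inactive.
No repressor is bound and FubY is active, so *irpT* is transcribed.
So IrpT is produced and active.
Norleucine is absent, so MorJ is inactive.
Required activator MorJ is absent, so *holK* is not transcribed.
So HolK is not produced.
Quinate is absent, so BexY is inactive.
Required activator WexN is absent, so *elnR* is not transcribed.
→ *elnR* is OFF in A.
Condition B:
ppGpp is absent, so LomR is active.
Rhamnulose is present, so KepE is inactive.
No repressor is bound and LomR is active, so *yilJ* is transcribed.
So YilJ is produced and active.
Indole is absent, so PexN is active.
With repressor PexN bound, *jovV* is not transcribed.
So JovV is not produced.
With repressor YilJ bound, *wexN* is not transcribed.
So WexN is not produced.
cAMP is present, so FubY is inactive.
Homoserine is absent, so YilE is inactive.
Required activator FubY is absent, so *irpT* is not transcribed.
So IrpT is not produced.
Norleucine is absent, so MorJ is inactive.
Required activator IrpT is absent, so *holK* is not transcribed.
So HolK is not produced.
Quinate is present, so BexY is active.
With repressor BexY bound, *elnR* is not transcribed.
→ *elnR* is OFF in B.

neither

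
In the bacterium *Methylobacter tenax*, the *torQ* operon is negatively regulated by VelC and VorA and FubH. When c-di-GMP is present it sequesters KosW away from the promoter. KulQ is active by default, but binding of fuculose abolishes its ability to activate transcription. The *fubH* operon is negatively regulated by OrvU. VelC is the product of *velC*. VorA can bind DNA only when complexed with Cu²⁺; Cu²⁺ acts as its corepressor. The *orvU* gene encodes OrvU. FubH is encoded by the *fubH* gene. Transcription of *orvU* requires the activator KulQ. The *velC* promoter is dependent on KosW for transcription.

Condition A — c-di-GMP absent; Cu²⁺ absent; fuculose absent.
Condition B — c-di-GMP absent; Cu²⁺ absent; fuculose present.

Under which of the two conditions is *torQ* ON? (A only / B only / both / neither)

Condition A:
c-di-GMP is absent, so KosW is active.
No repressor is bound and KosW is active, so *velC* is transcribed.
So VelC is produced and active.
Cu²⁺ is absent, so VorA is inactive.
Fuculose is absent, so KulQ is active.
No repressor is bound and KulQ is active, so *orvU* is transcribed.
So OrvU is produced and active.
With repressor OrvU bound, *fubH* is not transcribed.
So FubH is not produced.
With repressor VelC bound, *torQ* is not transcribed.
→ *torQ* is OFF in A.
Condition B:
c-di-GMP is absent, so KosW is active.
No repressor is bound and KosW is active, so *velC* is transcribed.
So VelC is produced and active.
Cu²⁺ is absent, so VorA is inactive.
Fuculose is present, so KulQ is inactive.
Required activator KulQ is absent, so *orvU* is not transcribed.
So OrvU is not produced.
With no repressor bound, *fubH* is transcribed.
So FubH is produced and active.
With repressor VelC bound, *torQ* is not transcribed.
→ *torQ* is OFF in B.

neither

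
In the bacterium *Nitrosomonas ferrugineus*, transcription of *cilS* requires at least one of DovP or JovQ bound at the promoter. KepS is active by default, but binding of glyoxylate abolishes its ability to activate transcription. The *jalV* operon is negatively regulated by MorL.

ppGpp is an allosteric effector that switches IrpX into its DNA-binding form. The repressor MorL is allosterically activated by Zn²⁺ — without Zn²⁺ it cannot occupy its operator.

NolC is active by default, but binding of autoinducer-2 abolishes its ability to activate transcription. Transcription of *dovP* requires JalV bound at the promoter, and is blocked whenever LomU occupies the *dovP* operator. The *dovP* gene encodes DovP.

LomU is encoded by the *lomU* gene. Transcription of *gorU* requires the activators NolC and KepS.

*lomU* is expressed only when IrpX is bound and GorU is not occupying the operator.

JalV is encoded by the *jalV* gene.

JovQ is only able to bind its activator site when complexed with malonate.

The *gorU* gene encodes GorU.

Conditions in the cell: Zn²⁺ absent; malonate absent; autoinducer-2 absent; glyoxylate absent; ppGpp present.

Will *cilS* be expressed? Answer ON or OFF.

Zn²⁺ is absent, so MorL is inactive.
With no repressor bound, *jalV* is transcribed.
So JalV is produced and active.
Autoinducer-2 is absent, so NolC is active.
Glyoxylate is absent, so KepS is active.
No repressor is bound and NolC and KepS are active, so *gorU* is transcribed.
So GorU is produced and active.
ppGpp is present, so IrpX is active.
With repressor GorU bound, *lomU* is not transcribed.
So LomU is not produced.
No repressor is bound and JalV is active, so *dovP* is transcribed.
So DovP is produced and active.
Malonate is absent, so JovQ is inactive.
Activator DovP is present, so *cilS* is transcribed.

ON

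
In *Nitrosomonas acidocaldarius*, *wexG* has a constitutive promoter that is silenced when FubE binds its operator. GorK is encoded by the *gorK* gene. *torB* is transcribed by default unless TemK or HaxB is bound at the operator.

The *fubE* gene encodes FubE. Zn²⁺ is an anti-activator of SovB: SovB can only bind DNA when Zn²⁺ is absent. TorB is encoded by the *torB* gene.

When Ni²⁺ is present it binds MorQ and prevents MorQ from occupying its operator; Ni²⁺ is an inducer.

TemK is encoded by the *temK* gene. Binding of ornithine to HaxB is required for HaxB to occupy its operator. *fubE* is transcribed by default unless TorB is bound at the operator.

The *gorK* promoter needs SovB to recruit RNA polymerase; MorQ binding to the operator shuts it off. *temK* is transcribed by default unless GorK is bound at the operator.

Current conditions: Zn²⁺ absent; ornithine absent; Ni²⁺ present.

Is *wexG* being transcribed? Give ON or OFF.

ON

Ni²⁺ is present, so MorQ is inactive.
Zn²⁺ is absent, so SovB is active.
No repressor is bound and SovB is active, so *gorK* is transcribed.
So GorK is produced and active.
With repressor GorK bound, *temK* is not transcribed.
So TemK is not produced.
Ornithine is absent, so HaxB is inactive.
With no repressor bound, *torB* is transcribed.
So TorB is produced and active.
With repressor TorB bound, *fubE* is not transcribed.
So FubE is not produced.
With no repressor bound, *wexG* is transcribed.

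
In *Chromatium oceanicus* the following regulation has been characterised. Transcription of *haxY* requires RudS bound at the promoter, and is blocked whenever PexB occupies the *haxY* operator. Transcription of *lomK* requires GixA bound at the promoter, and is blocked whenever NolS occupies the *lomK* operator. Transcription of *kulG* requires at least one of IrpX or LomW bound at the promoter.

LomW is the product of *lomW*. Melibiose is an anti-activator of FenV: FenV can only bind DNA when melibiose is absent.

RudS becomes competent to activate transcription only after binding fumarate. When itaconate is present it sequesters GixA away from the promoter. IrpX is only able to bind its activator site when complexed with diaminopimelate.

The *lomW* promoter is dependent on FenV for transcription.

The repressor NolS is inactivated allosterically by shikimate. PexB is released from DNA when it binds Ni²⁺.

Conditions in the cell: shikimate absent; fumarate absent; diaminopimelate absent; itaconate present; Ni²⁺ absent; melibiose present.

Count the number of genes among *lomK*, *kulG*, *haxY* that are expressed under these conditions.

Shikimate is absent, so NolS is active.
Itaconate is present, so GixA is inactive.
With repressor NolS bound, *lomK* is not transcribed.
→ *lomK* is OFF.
Diaminopimelate is absent, so IrpX is inactive.
Melibiose is present, so FenV is inactive.
Required activator FenV is absent, so *lomW* is not transcribed.
So LomW is not produced.
No activator is available at the *kulG* promoter, so *kulG* is not transcribed.
→ *kulG* is OFF.
Fumarate is absent, so RudS is inactive.
Ni²⁺ is absent, so PexB is active.
With repressor PexB bound, *haxY* is not transcribed.
→ *haxY* is OFF.
0 of the 3 genes are transcribed.

0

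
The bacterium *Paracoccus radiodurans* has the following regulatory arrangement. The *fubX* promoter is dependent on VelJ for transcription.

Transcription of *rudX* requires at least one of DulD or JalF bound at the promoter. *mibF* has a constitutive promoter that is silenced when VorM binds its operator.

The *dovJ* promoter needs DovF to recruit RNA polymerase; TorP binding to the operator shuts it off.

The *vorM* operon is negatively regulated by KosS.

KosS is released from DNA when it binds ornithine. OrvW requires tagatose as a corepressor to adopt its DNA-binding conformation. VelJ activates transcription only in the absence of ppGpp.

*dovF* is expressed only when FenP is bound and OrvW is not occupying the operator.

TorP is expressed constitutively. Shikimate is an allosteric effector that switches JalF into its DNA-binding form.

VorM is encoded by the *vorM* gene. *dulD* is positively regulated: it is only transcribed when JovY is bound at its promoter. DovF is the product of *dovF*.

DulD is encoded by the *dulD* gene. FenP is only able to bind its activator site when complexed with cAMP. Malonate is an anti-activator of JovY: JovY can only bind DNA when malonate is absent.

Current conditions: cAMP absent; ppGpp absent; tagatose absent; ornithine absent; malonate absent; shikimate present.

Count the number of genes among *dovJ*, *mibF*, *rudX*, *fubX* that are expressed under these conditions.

Tagatose is absent, so OrvW is inactive.
cAMP is absent, so FenP is inactive.
Required activator FenP is absent, so *dovF* is not transcribed.
So DovF is not produced.
TorP is produced constitutively and is active.
With repressor TorP bound, *dovJ* is not transcribed.
→ *dovJ* is OFF.
Ornithine is absent, so KosS is active.
With repressor KosS bound, *vorM* is not transcribed.
So VorM is not produced.
With no repressor bound, *mibF* is transcribed.
→ *mibF* is ON.
Malonate is absent, so JovY is active.
No repressor is bound and JovY is active, so *dulD* is transcribed.
So DulD is produced and active.
Shikimate is present, so JalF is active.
Activator DulD is present, so *rudX* is transcribed.
→ *rudX* is ON.
ppGpp is absent, so VelJ is active.
No repressor is bound and VelJ is active, so *fubX* is transcribed.
→ *fubX* is ON.
3 of the 4 genes are transcribed.

3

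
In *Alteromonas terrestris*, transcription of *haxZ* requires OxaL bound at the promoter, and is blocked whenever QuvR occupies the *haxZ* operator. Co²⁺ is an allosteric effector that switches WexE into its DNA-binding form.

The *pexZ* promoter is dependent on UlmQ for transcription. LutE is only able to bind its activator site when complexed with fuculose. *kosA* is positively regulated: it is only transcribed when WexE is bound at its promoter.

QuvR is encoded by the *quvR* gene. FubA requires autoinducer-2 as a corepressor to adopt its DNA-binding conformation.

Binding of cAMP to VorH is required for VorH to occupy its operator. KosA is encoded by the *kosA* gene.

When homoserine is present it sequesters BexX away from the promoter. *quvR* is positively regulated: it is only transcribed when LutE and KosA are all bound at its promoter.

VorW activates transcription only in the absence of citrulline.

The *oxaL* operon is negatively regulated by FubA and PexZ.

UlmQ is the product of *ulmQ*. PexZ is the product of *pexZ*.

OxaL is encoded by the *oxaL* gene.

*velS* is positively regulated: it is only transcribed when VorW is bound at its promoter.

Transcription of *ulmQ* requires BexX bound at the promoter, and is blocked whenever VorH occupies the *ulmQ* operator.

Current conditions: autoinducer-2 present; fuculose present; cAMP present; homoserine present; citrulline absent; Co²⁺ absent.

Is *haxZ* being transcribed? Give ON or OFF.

Autoinducer-2 is present, so FubA is active.
Homoserine is present, so BexX is inactive.
cAMP is present, so VorH is active.
With repressor VorH bound, *ulmQ* is not transcribed.
So UlmQ is not produced.
Required activator UlmQ is absent, so *pexZ* is not transcribed.
So PexZ is not produced.
With repressor FubA bound, *oxaL* is not transcribed.
So OxaL is not produced.
Fuculose is present, so LutE is active.
Co²⁺ is absent, so WexE is inactive.
Required activator WexE is absent, so *kosA* is not transcribed.
So KosA is not produced.
Required activator KosA is absent, so *quvR* is not transcribed.
So QuvR is not produced.
Required activator OxaL is absent, so *haxZ* is not transcribed.

OFF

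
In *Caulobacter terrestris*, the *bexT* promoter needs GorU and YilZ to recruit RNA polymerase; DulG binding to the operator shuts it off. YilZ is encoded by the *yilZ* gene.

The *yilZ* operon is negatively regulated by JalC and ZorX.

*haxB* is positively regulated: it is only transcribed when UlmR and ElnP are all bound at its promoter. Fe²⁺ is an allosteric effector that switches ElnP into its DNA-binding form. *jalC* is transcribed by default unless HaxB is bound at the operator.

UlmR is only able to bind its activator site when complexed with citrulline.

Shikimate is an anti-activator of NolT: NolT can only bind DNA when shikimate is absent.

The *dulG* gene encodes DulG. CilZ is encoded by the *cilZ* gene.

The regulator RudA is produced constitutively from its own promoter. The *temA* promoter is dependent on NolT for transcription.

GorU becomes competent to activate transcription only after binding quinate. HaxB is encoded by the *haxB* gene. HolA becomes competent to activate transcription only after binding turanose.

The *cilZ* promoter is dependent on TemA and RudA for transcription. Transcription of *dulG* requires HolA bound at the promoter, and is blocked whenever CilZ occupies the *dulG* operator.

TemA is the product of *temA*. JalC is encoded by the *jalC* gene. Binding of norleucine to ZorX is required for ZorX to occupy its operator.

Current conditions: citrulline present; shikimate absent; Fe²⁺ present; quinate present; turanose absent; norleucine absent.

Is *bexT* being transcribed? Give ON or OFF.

ON

Quinate is present, so GorU is active.
Turanose is absent, so HolA is inactive.
Shikimate is absent, so NolT is active.
No repressor is bound and NolT is active, so *temA* is transcribed.
So TemA is produced and active.
RudA is produced constitutively and is active.
No repressor is bound and TemA and RudA are active, so *cilZ* is transcribed.
So CilZ is produced and active.
With repressor CilZ bound, *dulG* is not transcribed.
So DulG is not produced.
Citrulline is present, so UlmR is active.
Fe²⁺ is present, so ElnP is active.
No repressor is bound and UlmR and ElnP are active, so *haxB* is transcribed.
So HaxB is produced and active.
With repressor HaxB bound, *jalC* is not transcribed.
So JalC is not produced.
Norleucine is absent, so ZorX is inactive.
With no repressor bound, *yilZ* is transcribed.
So YilZ is produced and active.
No repressor is bound and GorU and YilZ are active, so *bexT* is transcribed.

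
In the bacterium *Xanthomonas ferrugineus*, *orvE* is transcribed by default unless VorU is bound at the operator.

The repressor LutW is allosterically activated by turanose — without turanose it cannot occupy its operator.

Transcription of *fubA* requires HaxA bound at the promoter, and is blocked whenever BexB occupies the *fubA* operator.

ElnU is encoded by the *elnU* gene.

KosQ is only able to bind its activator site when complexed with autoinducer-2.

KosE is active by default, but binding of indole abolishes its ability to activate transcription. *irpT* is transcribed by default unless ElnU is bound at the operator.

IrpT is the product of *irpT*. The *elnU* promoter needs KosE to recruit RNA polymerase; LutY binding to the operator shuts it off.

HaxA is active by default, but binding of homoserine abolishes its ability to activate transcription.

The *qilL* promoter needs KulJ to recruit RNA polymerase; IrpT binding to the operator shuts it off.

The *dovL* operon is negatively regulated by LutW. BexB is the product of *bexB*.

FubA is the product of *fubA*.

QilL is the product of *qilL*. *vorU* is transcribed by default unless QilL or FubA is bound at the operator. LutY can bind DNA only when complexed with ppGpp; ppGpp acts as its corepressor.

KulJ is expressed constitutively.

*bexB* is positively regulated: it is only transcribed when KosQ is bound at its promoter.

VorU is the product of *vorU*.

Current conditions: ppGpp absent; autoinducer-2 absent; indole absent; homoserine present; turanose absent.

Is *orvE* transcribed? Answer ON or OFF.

Indole is absent, so KosE is active.
ppGpp is absent, so LutY is inactive.
No repressor is bound and KosE is active, so *elnU* is transcribed.
So ElnU is produced and active.
With repressor ElnU bound, *irpT* is not transcribed.
So IrpT is not produced.
KulJ is produced constitutively and is active.
No repressor is bound and KulJ is active, so *qilL* is transcribed.
So QilL is produced and active.
Homoserine is present, so HaxA is inactive.
Autoinducer-2 is absent, so KosQ is inactive.
Required activator KosQ is absent, so *bexB* is not transcribed.
So BexB is not produced.
Required activator HaxA is absent, so *fubA* is not transcribed.
So FubA is not produced.
With repressor QilL bound, *vorU* is not transcribed.
So VorU is not produced.
With no repressor bound, *orvE* is transcribed.

ON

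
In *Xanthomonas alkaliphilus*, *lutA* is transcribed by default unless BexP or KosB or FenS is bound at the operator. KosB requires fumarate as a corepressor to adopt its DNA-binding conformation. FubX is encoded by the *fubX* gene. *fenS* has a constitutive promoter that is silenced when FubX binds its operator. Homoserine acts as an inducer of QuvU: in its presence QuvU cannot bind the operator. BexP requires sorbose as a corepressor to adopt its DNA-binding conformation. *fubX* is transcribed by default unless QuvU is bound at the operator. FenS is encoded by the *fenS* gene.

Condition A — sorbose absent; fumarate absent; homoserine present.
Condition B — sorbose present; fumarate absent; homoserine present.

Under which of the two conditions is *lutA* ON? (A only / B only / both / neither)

Condition A:
Sorbose is absent, so BexP is inactive.
Fumarate is absent, so KosB is inactive.
Homoserine is present, so QuvU is inactive.
With no repressor bound, *fubX* is transcribed.
So FubX is produced and active.
With repressor FubX bound, *fenS* is not transcribed.
So FenS is not produced.
With no repressor bound, *lutA* is transcribed.
→ *lutA* is ON in A.
Condition B:
Sorbose is present, so BexP is active.
Fumarate is absent, so KosB is inactive.
Homoserine is present, so QuvU is inactive.
With no repressor bound, *fubX* is transcribed.
So FubX is produced and active.
With repressor FubX bound, *fenS* is not transcribed.
So FenS is not produced.
With repressor BexP bound, *lutA* is not transcribed.
→ *lutA* is OFF in B.

A only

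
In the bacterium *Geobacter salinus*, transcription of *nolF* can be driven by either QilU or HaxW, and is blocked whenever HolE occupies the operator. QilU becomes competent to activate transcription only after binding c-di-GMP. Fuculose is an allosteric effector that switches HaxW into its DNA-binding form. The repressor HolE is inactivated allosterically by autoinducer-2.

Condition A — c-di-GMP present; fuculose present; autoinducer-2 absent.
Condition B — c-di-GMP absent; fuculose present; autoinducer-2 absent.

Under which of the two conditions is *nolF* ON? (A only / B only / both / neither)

neither

Condition A:
c-di-GMP is present, so QilU is active.
Fuculose is present, so HaxW is active.
Autoinducer-2 is absent, so HolE is active.
With repressor HolE bound, *nolF* is not transcribed.
→ *nolF* is OFF in A.
Condition B:
c-di-GMP is absent, so QilU is inactive.
Fuculose is present, so HaxW is active.
Autoinducer-2 is absent, so HolE is active.
With repressor HolE bound, *nolF* is not transcribed.
→ *nolF* is OFF in B.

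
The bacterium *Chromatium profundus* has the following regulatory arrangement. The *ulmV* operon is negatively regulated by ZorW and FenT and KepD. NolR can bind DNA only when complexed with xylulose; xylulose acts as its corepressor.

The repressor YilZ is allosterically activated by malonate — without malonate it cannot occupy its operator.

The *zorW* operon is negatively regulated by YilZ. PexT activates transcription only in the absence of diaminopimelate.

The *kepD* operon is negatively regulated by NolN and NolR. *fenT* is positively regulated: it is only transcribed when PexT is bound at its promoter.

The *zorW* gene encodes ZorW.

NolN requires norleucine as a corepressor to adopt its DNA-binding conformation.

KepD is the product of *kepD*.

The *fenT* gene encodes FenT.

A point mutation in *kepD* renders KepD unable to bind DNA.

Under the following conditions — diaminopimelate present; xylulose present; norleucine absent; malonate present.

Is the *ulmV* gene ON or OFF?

ON

Malonate is present, so YilZ is active.
With repressor YilZ bound, *zorW* is not transcribed.
So ZorW is not produced.
Diaminopimelate is present, so PexT is inactive.
Required activator PexT is absent, so *fenT* is not transcribed.
So FenT is not produced.
KepD is non-functional in this strain, so it has no effect.
With no repressor bound, *ulmV* is transcribed.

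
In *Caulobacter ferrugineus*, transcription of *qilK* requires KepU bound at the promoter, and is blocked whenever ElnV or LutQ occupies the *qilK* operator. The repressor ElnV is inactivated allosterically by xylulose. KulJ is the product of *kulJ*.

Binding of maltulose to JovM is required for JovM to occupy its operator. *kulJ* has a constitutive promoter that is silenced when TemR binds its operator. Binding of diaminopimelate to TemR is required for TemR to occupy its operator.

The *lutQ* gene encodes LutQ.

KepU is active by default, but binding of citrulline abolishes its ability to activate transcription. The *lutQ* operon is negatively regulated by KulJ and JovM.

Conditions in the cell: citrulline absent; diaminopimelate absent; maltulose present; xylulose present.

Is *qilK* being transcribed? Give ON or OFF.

ON

Citrulline is absent, so KepU is active.
Xylulose is present, so ElnV is inactive.
Diaminopimelate is absent, so TemR is inactive.
With no repressor bound, *kulJ* is transcribed.
So KulJ is produced and active.
Maltulose is present, so JovM is active.
With repressor KulJ bound, *lutQ* is not transcribed.
So LutQ is not produced.
No repressor is bound and KepU is active, so *qilK* is transcribed.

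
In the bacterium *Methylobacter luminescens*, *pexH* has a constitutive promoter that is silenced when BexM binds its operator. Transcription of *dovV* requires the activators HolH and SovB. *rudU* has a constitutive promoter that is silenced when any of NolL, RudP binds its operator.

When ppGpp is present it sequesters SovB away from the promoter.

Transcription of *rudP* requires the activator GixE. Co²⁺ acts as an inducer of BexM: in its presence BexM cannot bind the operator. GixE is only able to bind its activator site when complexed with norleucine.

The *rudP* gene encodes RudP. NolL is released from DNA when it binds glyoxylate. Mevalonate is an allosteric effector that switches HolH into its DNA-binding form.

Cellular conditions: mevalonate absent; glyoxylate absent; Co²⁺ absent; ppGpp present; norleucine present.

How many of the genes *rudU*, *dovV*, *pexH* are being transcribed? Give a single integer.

Glyoxylate is absent, so NolL is active.
Norleucine is present, so GixE is active.
No repressor is bound and GixE is active, so *rudP* is transcribed.
So RudP is produced and active.
With repressor NolL bound, *rudU* is not transcribed.
→ *rudU* is OFF.
Mevalonate is absent, so HolH is inactive.
ppGpp is present, so SovB is inactive.
Required activator HolH is absent, so *dovV* is not transcribed.
→ *dovV* is OFF.
Co²⁺ is absent, so BexM is active.
With repressor BexM bound, *pexH* is not transcribed.
→ *pexH* is OFF.
0 of the 3 genes are transcribed.

0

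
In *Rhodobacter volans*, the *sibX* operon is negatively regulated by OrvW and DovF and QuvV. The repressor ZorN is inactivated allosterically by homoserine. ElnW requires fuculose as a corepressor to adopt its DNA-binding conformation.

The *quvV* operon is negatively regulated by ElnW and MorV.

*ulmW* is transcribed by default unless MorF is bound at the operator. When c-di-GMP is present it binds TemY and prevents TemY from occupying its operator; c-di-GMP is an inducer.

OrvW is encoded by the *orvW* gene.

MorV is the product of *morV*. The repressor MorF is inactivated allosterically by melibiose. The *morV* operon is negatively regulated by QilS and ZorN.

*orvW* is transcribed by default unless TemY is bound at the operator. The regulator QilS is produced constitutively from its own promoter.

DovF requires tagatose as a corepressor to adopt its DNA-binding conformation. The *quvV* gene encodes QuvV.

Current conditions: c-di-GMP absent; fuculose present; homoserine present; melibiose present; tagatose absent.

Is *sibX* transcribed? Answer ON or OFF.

ON

c-di-GMP is absent, so TemY is active.
With repressor TemY bound, *orvW* is not transcribed.
So OrvW is not produced.
Tagatose is absent, so DovF is inactive.
Fuculose is present, so ElnW is active.
QilS is produced constitutively and is active.
Homoserine is present, so ZorN is inactive.
With repressor QilS bound, *morV* is not transcribed.
So MorV is not produced.
With repressor ElnW bound, *quvV* is not transcribed.
So QuvV is not produced.
With no repressor bound, *sibX* is transcribed.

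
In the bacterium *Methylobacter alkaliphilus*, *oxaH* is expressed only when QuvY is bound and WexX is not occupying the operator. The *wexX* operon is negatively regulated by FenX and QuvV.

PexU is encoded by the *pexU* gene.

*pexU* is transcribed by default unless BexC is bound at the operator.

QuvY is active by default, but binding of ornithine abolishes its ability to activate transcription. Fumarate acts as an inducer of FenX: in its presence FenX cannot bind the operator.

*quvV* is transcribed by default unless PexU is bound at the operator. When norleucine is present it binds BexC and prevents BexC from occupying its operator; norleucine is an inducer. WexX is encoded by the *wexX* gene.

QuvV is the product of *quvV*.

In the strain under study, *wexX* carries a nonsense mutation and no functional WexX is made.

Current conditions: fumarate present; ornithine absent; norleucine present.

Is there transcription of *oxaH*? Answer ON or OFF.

ON

WexX is non-functional in this strain, so it has no effect.
Ornithine is absent, so QuvY is active.
No repressor is bound and QuvY is active, so *oxaH* is transcribed.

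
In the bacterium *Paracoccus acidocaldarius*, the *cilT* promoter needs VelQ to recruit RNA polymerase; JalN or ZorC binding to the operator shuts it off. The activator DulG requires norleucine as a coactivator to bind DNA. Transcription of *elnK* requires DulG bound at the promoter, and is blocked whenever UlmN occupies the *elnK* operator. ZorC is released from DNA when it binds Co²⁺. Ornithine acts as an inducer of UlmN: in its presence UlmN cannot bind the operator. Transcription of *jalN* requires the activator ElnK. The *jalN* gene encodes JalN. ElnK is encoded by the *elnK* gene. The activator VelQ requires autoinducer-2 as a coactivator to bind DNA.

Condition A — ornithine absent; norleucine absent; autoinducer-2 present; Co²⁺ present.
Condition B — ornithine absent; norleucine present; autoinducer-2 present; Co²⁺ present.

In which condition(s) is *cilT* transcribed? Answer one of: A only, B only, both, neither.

both

Condition A:
Ornithine is absent, so UlmN is active.
Norleucine is absent, so DulG is inactive.
With repressor UlmN bound, *elnK* is not transcribed.
So ElnK is not produced.
Required activator ElnK is absent, so *jalN* is not transcribed.
So JalN is not produced.
Autoinducer-2 is present, so VelQ is active.
Co²⁺ is present, so ZorC is inactive.
No repressor is bound and VelQ is active, so *cilT* is transcribed.
→ *cilT* is ON in A.
Condition B:
Ornithine is absent, so UlmN is active.
Norleucine is present, so DulG is active.
With repressor UlmN bound, *elnK* is not transcribed.
So ElnK is not produced.
Required activator ElnK is absent, so *jalN* is not transcribed.
So JalN is not produced.
Autoinducer-2 is present, so VelQ is active.
Co²⁺ is present, so ZorC is inactive.
No repressor is bound and VelQ is active, so *cilT* is transcribed.
→ *cilT* is ON in B.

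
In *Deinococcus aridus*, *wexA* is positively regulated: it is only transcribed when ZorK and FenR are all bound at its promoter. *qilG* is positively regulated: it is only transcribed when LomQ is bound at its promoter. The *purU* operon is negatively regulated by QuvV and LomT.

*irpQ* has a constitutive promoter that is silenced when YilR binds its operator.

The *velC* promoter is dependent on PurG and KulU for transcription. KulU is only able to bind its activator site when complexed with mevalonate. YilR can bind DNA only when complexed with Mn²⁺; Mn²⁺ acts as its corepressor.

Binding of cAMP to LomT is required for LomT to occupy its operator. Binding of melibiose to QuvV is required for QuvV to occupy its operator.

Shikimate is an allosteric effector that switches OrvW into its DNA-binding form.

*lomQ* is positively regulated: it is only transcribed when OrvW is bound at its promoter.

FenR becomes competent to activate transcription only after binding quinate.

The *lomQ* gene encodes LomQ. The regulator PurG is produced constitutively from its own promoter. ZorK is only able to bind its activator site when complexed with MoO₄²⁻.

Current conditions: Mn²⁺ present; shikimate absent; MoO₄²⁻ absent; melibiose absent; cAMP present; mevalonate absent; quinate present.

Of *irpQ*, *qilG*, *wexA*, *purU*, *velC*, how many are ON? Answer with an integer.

0

Mn²⁺ is present, so YilR is active.
With repressor YilR bound, *irpQ* is not transcribed.
→ *irpQ* is OFF.
Shikimate is absent, so OrvW is inactive.
Required activator OrvW is absent, so *lomQ* is not transcribed.
So LomQ is not produced.
Required activator LomQ is absent, so *qilG* is not transcribed.
→ *qilG* is OFF.
MoO₄²⁻ is absent, so ZorK is inactive.
Quinate is present, so FenR is active.
Required activator ZorK is absent, so *wexA* is not transcribed.
→ *wexA* is OFF.
Melibiose is absent, so QuvV is inactive.
cAMP is present, so LomT is active.
With repressor LomT bound, *purU* is not transcribed.
→ *purU* is OFF.
PurG is produced constitutively and is active.
Mevalonate is absent, so KulU is inactive.
Required activator KulU is absent, so *velC* is not transcribed.
→ *velC* is OFF.
0 of the 5 genes are transcribed.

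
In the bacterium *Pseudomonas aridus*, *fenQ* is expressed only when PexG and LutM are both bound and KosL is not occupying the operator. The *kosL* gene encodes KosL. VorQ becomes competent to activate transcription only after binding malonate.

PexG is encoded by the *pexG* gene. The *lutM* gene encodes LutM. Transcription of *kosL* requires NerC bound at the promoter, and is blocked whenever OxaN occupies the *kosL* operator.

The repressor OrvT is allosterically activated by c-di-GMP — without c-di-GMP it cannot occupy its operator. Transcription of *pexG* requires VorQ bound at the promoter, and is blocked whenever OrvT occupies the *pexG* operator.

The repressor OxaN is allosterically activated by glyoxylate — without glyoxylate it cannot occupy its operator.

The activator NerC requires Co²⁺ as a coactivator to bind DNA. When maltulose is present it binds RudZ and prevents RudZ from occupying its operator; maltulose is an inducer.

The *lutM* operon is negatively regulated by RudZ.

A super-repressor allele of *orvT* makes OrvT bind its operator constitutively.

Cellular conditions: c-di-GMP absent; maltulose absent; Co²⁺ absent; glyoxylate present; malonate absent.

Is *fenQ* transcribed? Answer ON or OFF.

OFF

Malonate is absent, so VorQ is inactive.
OrvT is constitutively active in this strain.
With repressor OrvT bound, *pexG* is not transcribed.
So PexG is not produced.
Co²⁺ is absent, so NerC is inactive.
Glyoxylate is present, so OxaN is active.
With repressor OxaN bound, *kosL* is not transcribed.
So KosL is not produced.
Maltulose is absent, so RudZ is active.
With repressor RudZ bound, *lutM* is not transcribed.
So LutM is not produced.
Required activator PexG is absent, so *fenQ* is not transcribed.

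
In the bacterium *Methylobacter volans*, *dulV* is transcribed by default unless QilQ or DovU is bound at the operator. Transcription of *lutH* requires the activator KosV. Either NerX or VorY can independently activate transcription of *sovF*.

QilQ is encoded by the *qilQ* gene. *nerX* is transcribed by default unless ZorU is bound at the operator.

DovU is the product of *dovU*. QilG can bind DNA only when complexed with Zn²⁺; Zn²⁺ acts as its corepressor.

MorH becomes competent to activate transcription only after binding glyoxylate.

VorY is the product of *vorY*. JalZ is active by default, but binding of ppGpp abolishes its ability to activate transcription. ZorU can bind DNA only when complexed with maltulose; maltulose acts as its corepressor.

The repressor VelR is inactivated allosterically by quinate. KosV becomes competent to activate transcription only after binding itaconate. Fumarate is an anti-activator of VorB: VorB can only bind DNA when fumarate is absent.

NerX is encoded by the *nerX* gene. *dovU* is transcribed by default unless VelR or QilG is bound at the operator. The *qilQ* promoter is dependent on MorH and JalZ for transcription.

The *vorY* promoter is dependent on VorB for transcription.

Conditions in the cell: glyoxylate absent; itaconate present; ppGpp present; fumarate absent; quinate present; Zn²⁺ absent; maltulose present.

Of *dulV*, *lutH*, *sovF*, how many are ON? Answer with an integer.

Glyoxylate is absent, so MorH is inactive.
ppGpp is present, so JalZ is inactive.
Required activator MorH is absent, so *qilQ* is not transcribed.
So QilQ is not produced.
Quinate is present, so VelR is inactive.
Zn²⁺ is absent, so QilG is inactive.
With no repressor bound, *dovU* is transcribed.
So DovU is produced and active.
With repressor DovU bound, *dulV* is not transcribed.
→ *dulV* is OFF.
Itaconate is present, so KosV is active.
No repressor is bound and KosV is active, so *lutH* is transcribed.
→ *lutH* is ON.
Maltulose is present, so ZorU is active.
With repressor ZorU bound, *nerX* is not transcribed.
So NerX is not produced.
Fumarate is absent, so VorB is active.
No repressor is bound and VorB is active, so *vorY* is transcribed.
So VorY is produced and active.
Activator VorY is present, so *sovF* is transcribed.
→ *sovF* is ON.
2 of the 3 genes are transcribed.

2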